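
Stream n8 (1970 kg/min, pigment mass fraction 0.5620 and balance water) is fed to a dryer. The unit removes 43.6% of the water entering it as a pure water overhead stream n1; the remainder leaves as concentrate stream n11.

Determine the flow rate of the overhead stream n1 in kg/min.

water entering = 1970×0.438 = 862.86 kg/min; overhead removed = 0.436×862.86 = 376.21 kg/min.

376.2 kg/min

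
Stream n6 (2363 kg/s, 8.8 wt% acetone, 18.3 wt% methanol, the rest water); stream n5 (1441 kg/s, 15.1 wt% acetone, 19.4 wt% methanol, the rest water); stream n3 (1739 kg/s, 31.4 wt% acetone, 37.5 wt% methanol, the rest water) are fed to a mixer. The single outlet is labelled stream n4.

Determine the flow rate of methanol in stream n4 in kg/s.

methanol out = methanol in = 2363×0.183 + 1441×0.194 + 1739×0.375 = 1364.1 kg/s.

1364 kg/s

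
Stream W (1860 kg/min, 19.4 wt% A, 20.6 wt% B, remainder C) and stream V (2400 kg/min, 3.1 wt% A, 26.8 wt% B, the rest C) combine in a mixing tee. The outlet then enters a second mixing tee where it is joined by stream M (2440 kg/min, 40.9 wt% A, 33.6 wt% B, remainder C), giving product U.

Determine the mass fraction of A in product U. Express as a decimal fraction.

0.214

Overall, product flow = 6700 kg/min.
A in = 1860×0.194 + 2400×0.031 + 2440×0.409 = 1433.2 kg/min.
A fraction in U = 0.214.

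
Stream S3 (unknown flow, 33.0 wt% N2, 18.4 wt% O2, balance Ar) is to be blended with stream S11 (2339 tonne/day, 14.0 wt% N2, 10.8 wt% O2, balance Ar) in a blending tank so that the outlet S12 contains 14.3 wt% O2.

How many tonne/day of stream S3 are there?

1997 tonne/day

Let S3 be the unknown flow. Total out = 2339 + S3.
O2 balance: 252.61 + 0.184·S3 = 0.143·(2339 + S3)
(0.184 − 0.143)·S3 = 0.143×2339 − 252.61 = 81.865
S3 = 81.865 / 0.041 = 1996.7 tonne/day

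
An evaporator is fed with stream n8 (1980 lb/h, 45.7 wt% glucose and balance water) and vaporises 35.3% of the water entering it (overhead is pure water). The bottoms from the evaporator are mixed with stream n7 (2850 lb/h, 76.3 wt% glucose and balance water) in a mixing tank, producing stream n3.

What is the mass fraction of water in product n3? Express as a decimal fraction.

0.308

Vapour removed = 0.353×0.543×1980 = 379.52 lb/h; concentrate = 1600.5 lb/h.
water reaching the mixer = 695.62 (from concentrate) + 2850×0.237 = 1371.1 lb/h.
Product flow = 1600.5 + 2850 = 4450.5 lb/h; water fraction = 0.308.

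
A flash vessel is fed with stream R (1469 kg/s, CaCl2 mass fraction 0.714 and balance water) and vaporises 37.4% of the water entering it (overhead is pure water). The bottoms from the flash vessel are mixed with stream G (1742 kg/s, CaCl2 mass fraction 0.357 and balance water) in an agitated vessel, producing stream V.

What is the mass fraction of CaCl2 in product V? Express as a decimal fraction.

Vapour removed = 0.374×0.286×1469 = 157.13 kg/s; concentrate = 1311.9 kg/s.
CaCl2 reaching the mixer = 1048.9 (from concentrate) + 1742×0.357 = 1670.8 kg/s.
Product flow = 1311.9 + 1742 = 3053.9 kg/s; CaCl2 fraction = 0.547.

0.547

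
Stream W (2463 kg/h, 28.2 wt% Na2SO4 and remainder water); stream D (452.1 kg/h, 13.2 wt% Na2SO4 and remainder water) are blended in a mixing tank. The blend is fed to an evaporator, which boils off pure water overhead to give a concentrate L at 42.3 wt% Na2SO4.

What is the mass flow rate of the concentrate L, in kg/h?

Na2SO4 entering = 2463×0.282 + 452.1×0.132 = 754.24 kg/h.
All Na2SO4 reports to L, so L = 754.24/0.423 = 1783.1 kg/h.

1783 kg/h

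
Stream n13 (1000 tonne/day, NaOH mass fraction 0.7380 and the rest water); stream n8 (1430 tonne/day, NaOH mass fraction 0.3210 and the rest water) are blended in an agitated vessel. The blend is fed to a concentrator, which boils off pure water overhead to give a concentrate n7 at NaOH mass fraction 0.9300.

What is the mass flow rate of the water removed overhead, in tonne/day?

1143 tonne/day

NaOH entering = 1000×0.738 + 1430×0.321 = 1197 tonne/day.
All NaOH reports to n7, so n7 = 1197/0.930 = 1287.1 tonne/day.
Total feed = 2430 tonne/day; overhead = 2430 − 1287.1 = 1142.9 tonne/day.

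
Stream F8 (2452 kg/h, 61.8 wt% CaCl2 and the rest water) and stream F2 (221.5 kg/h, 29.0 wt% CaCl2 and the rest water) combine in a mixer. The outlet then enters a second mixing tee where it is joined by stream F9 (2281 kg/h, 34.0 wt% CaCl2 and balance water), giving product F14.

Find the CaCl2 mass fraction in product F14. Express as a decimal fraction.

Overall, product flow = 4954.5 kg/h.
CaCl2 in = 2452×0.618 + 221.5×0.290 + 2281×0.340 = 2355.1 kg/h.
CaCl2 fraction in F14 = 0.475.

0.475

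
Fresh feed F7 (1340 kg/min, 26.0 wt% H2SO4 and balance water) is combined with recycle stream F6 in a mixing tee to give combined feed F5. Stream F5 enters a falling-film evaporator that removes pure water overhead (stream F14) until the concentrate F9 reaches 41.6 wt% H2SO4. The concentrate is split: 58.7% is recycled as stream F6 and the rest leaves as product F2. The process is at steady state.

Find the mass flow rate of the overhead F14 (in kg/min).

502.5 kg/min

Overall H2SO4 balance (none leaves overhead): H2SO4 in fresh feed = H2SO4 in product, i.e. 1340×0.260 = (1−0.587)·F9·0.416.
F9 = 348.4/(0.416×0.413) = 2027.8 kg/min.
Recycle F6 = 0.587×2027.8 = 1190.3 kg/min.
Combined feed F5 = 1340 + 1190.3 = 2530.3 kg/min.
Overhead F14 = F5 − F9 = 2530.3 − 2027.8 = 502.5 kg/min.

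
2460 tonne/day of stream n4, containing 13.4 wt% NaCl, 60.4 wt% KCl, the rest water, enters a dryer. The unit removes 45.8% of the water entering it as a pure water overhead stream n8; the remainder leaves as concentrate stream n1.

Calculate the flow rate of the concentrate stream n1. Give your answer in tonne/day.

2165 tonne/day

water entering = 2460×0.262 = 644.52 tonne/day; overhead removed = 0.458×644.52 = 295.19 tonne/day.
Concentrate = 2460 − 295.19 = 2164.8 tonne/day.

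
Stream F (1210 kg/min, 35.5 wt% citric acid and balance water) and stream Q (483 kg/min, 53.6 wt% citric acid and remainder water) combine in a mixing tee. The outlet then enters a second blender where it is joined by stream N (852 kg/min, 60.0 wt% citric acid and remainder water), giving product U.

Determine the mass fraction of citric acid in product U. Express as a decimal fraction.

0.4714

Overall, product flow = 2545 kg/min.
citric acid in = 1210×0.355 + 483×0.536 + 852×0.600 = 1199.6 kg/min.
citric acid fraction in U = 0.4714.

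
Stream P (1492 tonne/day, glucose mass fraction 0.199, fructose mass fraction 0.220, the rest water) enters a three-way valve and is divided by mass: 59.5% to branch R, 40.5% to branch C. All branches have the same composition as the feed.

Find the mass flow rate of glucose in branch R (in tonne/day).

176.7 tonne/day

Branch R total = 0.595×1492 = 887.74 tonne/day.
glucose in R = 0.199×887.74 = 176.66 tonne/day.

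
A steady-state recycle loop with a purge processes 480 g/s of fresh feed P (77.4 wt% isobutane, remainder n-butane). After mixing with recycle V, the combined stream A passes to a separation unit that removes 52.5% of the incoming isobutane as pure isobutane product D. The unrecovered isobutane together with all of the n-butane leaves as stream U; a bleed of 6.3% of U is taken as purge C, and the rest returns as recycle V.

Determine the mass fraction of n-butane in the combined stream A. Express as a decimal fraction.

0.7200

n-butane enters only via P and leaves only via the purge: 480×0.226 = 0.063×(n-butane in U), and the separation unit passes all n-butane, so n-butane in A = n-butane in U = 1721.9 g/s.
isobutane in A: m_A = 480×0.774 + (1−0.063)·(1−0.525)·m_A, so m_A = 371.52/0.5549 = 669.5 g/s.
A = 669.5 + 1721.9 = 2391.4 g/s.
n-butane fraction in A = 1721.9/2391.4 = 0.7200.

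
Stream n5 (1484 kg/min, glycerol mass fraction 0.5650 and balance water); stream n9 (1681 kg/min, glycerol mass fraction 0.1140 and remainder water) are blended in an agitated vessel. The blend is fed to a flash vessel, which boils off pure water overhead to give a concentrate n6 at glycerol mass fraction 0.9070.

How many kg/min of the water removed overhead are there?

glycerol entering = 1484×0.565 + 1681×0.114 = 1030.1 kg/min.
All glycerol reports to n6, so n6 = 1030.1/0.907 = 1135.7 kg/min.
Total feed = 3165 kg/min; overhead = 3165 − 1135.7 = 2029.3 kg/min.

2029 kg/min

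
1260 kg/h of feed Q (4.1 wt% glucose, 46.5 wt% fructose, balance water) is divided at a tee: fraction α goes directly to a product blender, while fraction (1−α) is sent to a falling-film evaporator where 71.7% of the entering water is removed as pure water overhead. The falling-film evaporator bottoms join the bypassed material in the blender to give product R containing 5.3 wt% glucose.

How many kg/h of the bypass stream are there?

All 1260×0.041 = 51.66 kg/h of glucose reaches R, so R = 51.66/0.053 = 974.72 kg/h and vapour = 285.28 kg/h.
The evaporator receives (1−α)·1260 of feed at 0.494 water and removes 0.717 of that water:
0.717×0.494×(1−α)×1260 = 285.28
(1−α) = 285.28/446.29 = 0.6392;  α = 0.3608.
Bypass flow = 0.3608×1260 = 454.57 kg/h.

454.6 kg/h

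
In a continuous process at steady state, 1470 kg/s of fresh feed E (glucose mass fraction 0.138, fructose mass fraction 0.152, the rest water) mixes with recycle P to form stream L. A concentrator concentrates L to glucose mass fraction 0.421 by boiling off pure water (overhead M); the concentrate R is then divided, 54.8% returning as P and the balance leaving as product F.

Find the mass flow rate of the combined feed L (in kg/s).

2054 kg/s

Overall glucose balance (none leaves overhead): glucose in fresh feed = glucose in product, i.e. 1470×0.138 = (1−0.548)·R·0.421.
R = 202.86/(0.421×0.452) = 1066 kg/s.
Recycle P = 0.548×1066 = 584.19 kg/s.
Combined feed L = 1470 + 584.19 = 2054.2 kg/s.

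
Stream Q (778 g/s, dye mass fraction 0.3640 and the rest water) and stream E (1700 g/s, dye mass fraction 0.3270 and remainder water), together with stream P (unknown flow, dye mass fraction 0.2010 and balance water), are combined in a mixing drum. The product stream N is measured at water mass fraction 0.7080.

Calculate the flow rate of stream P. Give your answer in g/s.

1269 g/s

Let P be the unknown flow. Total out = 2478 + P.
water balance: 1638.9 + 0.799·P = 0.708·(2478 + P)
(0.799 − 0.708)·P = 0.708×2478 − 1638.9 = 115.52
P = 115.52 / 0.091 = 1269.4 g/s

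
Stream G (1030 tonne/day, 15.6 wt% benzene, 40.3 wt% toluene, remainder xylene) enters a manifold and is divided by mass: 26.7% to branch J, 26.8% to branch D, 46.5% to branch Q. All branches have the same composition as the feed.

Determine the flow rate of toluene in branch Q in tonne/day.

Branch Q total = 0.465×1030 = 478.95 tonne/day.
toluene in Q = 0.403×478.95 = 193.02 tonne/day.

193 tonne/day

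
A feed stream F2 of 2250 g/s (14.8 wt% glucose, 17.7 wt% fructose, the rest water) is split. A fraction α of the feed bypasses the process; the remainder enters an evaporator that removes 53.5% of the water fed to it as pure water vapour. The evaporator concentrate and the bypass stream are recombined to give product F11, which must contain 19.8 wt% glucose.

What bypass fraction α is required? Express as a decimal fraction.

0.301

All 2250×0.148 = 333 g/s of glucose reaches F11, so F11 = 333/0.198 = 1681.8 g/s and vapour = 568.18 g/s.
The evaporator receives (1−α)·2250 of feed at 0.675 water and removes 0.535 of that water:
0.535×0.675×(1−α)×2250 = 568.18
(1−α) = 568.18/812.53 = 0.6993;  α = 0.3007.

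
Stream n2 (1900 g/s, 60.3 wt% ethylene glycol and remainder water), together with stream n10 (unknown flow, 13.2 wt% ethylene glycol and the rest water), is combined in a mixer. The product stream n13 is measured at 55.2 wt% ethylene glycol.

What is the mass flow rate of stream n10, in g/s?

Let n10 be the unknown flow. Total out = 1900 + n10.
ethylene glycol balance: 1145.7 + 0.132·n10 = 0.552·(1900 + n10)
(0.132 − 0.552)·n10 = 0.552×1900 − 1145.7 = -96.9
n10 = -96.9 / -0.420 = 230.71 g/s

230.7 g/s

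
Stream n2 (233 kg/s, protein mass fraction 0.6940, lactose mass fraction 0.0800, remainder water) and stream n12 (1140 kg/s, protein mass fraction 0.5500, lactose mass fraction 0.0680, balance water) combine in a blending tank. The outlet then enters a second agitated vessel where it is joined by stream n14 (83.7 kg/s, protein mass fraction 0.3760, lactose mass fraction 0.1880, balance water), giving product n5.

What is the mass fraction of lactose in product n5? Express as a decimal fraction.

Overall, product flow = 1456.7 kg/s.
lactose in = 233×0.080 + 1140×0.068 + 83.7×0.188 = 111.9 kg/s.
lactose fraction in n5 = 0.0768.

0.0768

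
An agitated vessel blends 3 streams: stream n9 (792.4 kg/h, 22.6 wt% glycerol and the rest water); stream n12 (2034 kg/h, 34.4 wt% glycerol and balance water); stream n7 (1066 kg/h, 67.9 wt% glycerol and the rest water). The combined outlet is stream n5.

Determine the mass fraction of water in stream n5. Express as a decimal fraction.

0.588

Total flow out = 792.4 + 2034 + 1066 = 3892.4 kg/h.
water in = 792.4×0.774 + 2034×0.656 + 1066×0.321 = 2289.8 kg/h.
water mass fraction in n5 = 2289.8/3892.4 = 0.588.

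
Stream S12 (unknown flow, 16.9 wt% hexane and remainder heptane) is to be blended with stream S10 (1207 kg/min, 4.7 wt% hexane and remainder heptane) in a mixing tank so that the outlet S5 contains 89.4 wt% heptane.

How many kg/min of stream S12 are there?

1130 kg/min

Let S12 be the unknown flow. Total out = 1207 + S12.
heptane balance: 1150.3 + 0.831·S12 = 0.894·(1207 + S12)
(0.831 − 0.894)·S12 = 0.894×1207 − 1150.3 = -71.213
S12 = -71.213 / -0.063 = 1130.4 kg/min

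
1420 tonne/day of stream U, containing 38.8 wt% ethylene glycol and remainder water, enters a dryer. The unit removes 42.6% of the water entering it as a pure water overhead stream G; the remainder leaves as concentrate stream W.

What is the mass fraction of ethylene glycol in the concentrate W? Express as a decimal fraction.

0.5248

ethylene glycol is not removed: 1420×0.388 = 550.96 tonne/day of ethylene glycol enters W.
water entering = 1420×0.612 = 869.04 tonne/day; overhead removed = 0.426×869.04 = 370.21 tonne/day.
Concentrate = 1420 − 370.21 = 1049.8 tonne/day.
Mass fraction = 550.96/1049.8 = 0.5248.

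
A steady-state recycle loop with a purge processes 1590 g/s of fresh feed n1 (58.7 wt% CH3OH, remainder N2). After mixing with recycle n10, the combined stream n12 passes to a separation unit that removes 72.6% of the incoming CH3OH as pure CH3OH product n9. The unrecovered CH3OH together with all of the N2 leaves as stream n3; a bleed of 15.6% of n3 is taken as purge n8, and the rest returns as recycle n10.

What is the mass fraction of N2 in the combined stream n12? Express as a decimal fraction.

0.776

N2 enters only via n1 and leaves only via the purge: 1590×0.413 = 0.156×(N2 in n3), and the separation unit passes all N2, so N2 in n12 = N2 in n3 = 4209.4 g/s.
CH3OH in n12: m_A = 1590×0.587 + (1−0.156)·(1−0.726)·m_A, so m_A = 933.33/0.7687 = 1214.1 g/s.
n12 = 1214.1 + 4209.4 = 5423.5 g/s.
N2 fraction in n12 = 4209.4/5423.5 = 0.776.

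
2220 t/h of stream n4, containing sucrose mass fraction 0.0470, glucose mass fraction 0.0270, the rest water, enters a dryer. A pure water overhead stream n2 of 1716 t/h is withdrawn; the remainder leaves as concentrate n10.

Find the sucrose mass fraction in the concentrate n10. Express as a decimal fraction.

0.2070

sucrose is not removed: 2220×0.047 = 104.34 t/h of sucrose enters n10.
Concentrate = 2220 − 1716 = 504 t/h.
Mass fraction = 104.34/504 = 0.2070.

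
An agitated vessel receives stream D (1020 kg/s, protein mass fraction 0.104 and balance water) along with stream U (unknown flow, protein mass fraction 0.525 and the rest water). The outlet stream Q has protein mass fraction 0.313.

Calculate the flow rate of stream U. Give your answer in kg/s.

1006 kg/s

Let U be the unknown flow. Total out = 1020 + U.
protein balance: 106.08 + 0.525·U = 0.313·(1020 + U)
(0.525 − 0.313)·U = 0.313×1020 − 106.08 = 213.18
U = 213.18 / 0.212 = 1005.6 kg/s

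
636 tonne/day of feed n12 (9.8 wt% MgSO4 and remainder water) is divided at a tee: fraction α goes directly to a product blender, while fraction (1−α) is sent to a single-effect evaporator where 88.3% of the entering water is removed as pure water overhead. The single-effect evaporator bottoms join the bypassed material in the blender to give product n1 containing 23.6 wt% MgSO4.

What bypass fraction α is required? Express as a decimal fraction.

0.266

All 636×0.098 = 62.328 tonne/day of MgSO4 reaches n1, so n1 = 62.328/0.236 = 264.1 tonne/day and vapour = 371.9 tonne/day.
The evaporator receives (1−α)·636 of feed at 0.902 water and removes 0.883 of that water:
0.883×0.902×(1−α)×636 = 371.9
(1−α) = 371.9/506.55 = 0.7342;  α = 0.2658.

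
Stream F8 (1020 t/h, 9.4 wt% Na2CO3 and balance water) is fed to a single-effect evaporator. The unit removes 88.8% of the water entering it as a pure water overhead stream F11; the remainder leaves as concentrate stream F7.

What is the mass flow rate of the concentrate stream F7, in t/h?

water entering = 1020×0.906 = 924.12 t/h; overhead removed = 0.888×924.12 = 820.62 t/h.
Concentrate = 1020 − 820.62 = 199.38 t/h.

199.4 t/h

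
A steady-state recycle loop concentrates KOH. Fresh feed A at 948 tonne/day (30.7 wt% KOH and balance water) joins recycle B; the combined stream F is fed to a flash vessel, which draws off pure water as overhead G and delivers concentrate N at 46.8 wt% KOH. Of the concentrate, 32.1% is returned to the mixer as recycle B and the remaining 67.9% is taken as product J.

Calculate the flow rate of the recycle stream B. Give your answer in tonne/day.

294 tonne/day

Overall KOH balance (none leaves overhead): KOH in fresh feed = KOH in product, i.e. 948×0.307 = (1−0.321)·N·0.468.
N = 291.04/(0.468×0.679) = 915.86 tonne/day.
Recycle B = 0.321×915.86 = 293.99 tonne/day.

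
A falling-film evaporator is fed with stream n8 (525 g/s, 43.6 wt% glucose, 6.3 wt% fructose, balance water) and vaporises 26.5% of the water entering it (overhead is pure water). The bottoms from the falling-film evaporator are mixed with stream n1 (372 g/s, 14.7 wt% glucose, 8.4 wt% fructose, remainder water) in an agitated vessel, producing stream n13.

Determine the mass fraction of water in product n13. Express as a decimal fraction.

Vapour removed = 0.265×0.501×525 = 69.702 g/s; concentrate = 455.3 g/s.
water reaching the mixer = 193.32 (from concentrate) + 372×0.769 = 479.39 g/s.
Product flow = 455.3 + 372 = 827.3 g/s; water fraction = 0.579.

0.579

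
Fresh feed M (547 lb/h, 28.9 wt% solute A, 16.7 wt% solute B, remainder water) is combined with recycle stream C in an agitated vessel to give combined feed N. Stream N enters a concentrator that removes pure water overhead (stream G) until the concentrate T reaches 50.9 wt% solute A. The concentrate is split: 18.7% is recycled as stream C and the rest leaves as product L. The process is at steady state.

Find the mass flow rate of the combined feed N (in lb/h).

Overall solute A balance (none leaves overhead): solute A in fresh feed = solute A in product, i.e. 547×0.289 = (1−0.187)·T·0.509.
T = 158.08/(0.509×0.813) = 382.01 lb/h.
Recycle C = 0.187×382.01 = 71.436 lb/h.
Combined feed N = 547 + 71.436 = 618.44 lb/h.

618.4 lb/h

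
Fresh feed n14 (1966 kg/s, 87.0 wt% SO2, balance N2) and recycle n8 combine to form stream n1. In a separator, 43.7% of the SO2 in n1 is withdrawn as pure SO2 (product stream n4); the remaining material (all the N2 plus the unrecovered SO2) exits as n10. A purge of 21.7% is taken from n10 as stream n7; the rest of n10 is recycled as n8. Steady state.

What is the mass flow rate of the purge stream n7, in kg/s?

629.3 kg/s

N2 enters only via n14 and leaves only via the purge: 1966×0.130 = 0.217×(N2 in n10), and the separator passes all N2, so N2 in n1 = N2 in n10 = 1177.8 kg/s.
SO2 in n1: m_A = 1966×0.870 + (1−0.217)·(1−0.437)·m_A, so m_A = 1710.4/0.5592 = 3058.8 kg/s.
n10 = (1−0.437)×3058.8 + 1177.8 = 2899.9 kg/s.
Purge n7 = 0.217×2899.9 = 629.28 kg/s.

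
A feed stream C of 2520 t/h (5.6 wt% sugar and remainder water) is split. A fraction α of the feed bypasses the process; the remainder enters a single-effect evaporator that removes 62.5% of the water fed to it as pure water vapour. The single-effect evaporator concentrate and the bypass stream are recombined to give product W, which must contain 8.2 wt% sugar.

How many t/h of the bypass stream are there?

1166 t/h

All 2520×0.056 = 141.12 t/h of sugar reaches W, so W = 141.12/0.082 = 1721 t/h and vapour = 799.02 t/h.
The evaporator receives (1−α)·2520 of feed at 0.944 water and removes 0.625 of that water:
0.625×0.944×(1−α)×2520 = 799.02
(1−α) = 799.02/1486.8 = 0.5374;  α = 0.4626.
Bypass flow = 0.4626×2520 = 1165.7 t/h.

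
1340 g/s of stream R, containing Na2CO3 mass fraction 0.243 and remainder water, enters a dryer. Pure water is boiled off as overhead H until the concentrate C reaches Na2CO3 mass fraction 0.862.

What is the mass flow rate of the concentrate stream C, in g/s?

377.7 g/s

Na2CO3 is conserved: 1340×0.243 = 325.62 g/s all reports to the concentrate.
Concentrate = 325.62/(target fraction) = 377.75 g/s.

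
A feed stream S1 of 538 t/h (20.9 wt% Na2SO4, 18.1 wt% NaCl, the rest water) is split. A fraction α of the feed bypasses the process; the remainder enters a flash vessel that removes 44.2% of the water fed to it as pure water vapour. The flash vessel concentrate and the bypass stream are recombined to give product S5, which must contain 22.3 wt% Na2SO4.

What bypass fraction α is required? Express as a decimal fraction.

All 538×0.209 = 112.44 t/h of Na2SO4 reaches S5, so S5 = 112.44/0.223 = 504.22 t/h and vapour = 33.776 t/h.
The evaporator receives (1−α)·538 of feed at 0.610 water and removes 0.442 of that water:
0.442×0.610×(1−α)×538 = 33.776
(1−α) = 33.776/145.06 = 0.2328;  α = 0.7672.

0.767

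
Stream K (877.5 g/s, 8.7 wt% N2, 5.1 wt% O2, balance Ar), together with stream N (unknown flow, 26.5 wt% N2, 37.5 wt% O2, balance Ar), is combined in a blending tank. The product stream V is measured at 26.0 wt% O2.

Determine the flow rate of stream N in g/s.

Let N be the unknown flow. Total out = 877.5 + N.
O2 balance: 44.752 + 0.375·N = 0.260·(877.5 + N)
(0.375 − 0.260)·N = 0.260×877.5 − 44.752 = 183.4
N = 183.4 / 0.115 = 1594.8 g/s

1595 g/s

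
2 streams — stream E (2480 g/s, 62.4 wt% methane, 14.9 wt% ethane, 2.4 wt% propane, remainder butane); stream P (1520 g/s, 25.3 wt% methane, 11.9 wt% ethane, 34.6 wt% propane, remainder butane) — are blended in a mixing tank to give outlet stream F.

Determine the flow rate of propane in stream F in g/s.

585.4 g/s

propane out = propane in = 2480×0.024 + 1520×0.346 = 585.44 g/s.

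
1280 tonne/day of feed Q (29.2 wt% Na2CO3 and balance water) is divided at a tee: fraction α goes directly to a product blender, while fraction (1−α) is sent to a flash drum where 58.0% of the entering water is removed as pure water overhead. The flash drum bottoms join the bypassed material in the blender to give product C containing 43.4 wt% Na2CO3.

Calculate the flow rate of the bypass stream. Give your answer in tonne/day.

260.1 tonne/day

All 1280×0.292 = 373.76 tonne/day of Na2CO3 reaches C, so C = 373.76/0.434 = 861.2 tonne/day and vapour = 418.8 tonne/day.
The evaporator receives (1−α)·1280 of feed at 0.708 water and removes 0.580 of that water:
0.580×0.708×(1−α)×1280 = 418.8
(1−α) = 418.8/525.62 = 0.7968;  α = 0.2032.
Bypass flow = 0.2032×1280 = 260.12 tonne/day.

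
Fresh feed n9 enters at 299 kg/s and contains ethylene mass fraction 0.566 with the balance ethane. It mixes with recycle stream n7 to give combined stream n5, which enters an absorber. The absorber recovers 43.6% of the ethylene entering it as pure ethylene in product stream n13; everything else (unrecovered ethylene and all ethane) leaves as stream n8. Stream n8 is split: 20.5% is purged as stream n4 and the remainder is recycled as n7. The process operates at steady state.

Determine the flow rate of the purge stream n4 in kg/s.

165.2 kg/s

ethane enters only via n9 and leaves only via the purge: 299×0.434 = 0.205×(ethane in n8), and the absorber passes all ethane, so ethane in n5 = ethane in n8 = 633 kg/s.
ethylene in n5: m_A = 299×0.566 + (1−0.205)·(1−0.436)·m_A, so m_A = 169.23/0.5516 = 306.79 kg/s.
n8 = (1−0.436)×306.79 + 633 = 806.04 kg/s.
Purge n4 = 0.205×806.04 = 165.24 kg/s.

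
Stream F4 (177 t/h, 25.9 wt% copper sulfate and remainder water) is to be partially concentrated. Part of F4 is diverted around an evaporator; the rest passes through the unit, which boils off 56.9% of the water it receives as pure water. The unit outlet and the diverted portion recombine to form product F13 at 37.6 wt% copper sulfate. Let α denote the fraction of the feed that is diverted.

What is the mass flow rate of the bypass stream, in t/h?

All 177×0.259 = 45.843 t/h of copper sulfate reaches F13, so F13 = 45.843/0.376 = 121.92 t/h and vapour = 55.077 t/h.
The evaporator receives (1−α)·177 of feed at 0.741 water and removes 0.569 of that water:
0.569×0.741×(1−α)×177 = 55.077
(1−α) = 55.077/74.628 = 0.7380;  α = 0.2620.
Bypass flow = 0.2620×177 = 46.371 t/h.

46.37 t/h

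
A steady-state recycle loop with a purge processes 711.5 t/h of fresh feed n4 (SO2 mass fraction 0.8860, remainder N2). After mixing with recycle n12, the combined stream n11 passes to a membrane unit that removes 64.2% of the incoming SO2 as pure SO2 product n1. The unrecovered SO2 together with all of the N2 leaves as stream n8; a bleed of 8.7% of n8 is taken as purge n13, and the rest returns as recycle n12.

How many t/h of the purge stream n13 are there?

110.3 t/h

N2 enters only via n4 and leaves only via the purge: 711.5×0.114 = 0.087×(N2 in n8), and the membrane unit passes all N2, so N2 in n11 = N2 in n8 = 932.31 t/h.
SO2 in n11: m_A = 711.5×0.886 + (1−0.087)·(1−0.642)·m_A, so m_A = 630.39/0.6731 = 936.48 t/h.
n8 = (1−0.642)×936.48 + 932.31 = 1267.6 t/h.
Purge n13 = 0.087×1267.6 = 110.28 t/h.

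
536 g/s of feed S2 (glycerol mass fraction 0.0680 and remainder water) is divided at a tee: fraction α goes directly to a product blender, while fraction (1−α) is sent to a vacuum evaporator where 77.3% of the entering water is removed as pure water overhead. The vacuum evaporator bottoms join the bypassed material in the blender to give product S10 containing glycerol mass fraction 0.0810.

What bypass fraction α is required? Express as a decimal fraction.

All 536×0.068 = 36.448 g/s of glycerol reaches S10, so S10 = 36.448/0.081 = 449.98 g/s and vapour = 86.025 g/s.
The evaporator receives (1−α)·536 of feed at 0.932 water and removes 0.773 of that water:
0.773×0.932×(1−α)×536 = 86.025
(1−α) = 86.025/386.15 = 0.2228;  α = 0.7772.

0.777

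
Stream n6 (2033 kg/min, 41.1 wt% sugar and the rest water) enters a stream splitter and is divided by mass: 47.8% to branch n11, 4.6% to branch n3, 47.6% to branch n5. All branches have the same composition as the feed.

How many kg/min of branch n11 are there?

Branch n11 flow = 0.478×2033 = 971.77 kg/min.

971.8 kg/min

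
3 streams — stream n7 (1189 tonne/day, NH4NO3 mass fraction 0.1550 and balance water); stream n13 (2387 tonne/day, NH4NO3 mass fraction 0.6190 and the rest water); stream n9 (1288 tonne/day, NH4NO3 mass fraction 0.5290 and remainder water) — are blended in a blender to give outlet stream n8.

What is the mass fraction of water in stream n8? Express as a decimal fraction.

Total flow out = 1189 + 2387 + 1288 = 4864 tonne/day.
water in = 1189×0.845 + 2387×0.381 + 1288×0.471 = 2520.8 tonne/day.
water mass fraction in n8 = 2520.8/4864 = 0.5183.

0.5183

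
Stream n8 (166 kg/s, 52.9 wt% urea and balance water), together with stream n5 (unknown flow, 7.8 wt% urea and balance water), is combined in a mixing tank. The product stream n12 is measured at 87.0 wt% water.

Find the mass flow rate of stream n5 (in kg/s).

1274 kg/s

Let n5 be the unknown flow. Total out = 166 + n5.
water balance: 78.186 + 0.922·n5 = 0.870·(166 + n5)
(0.922 − 0.870)·n5 = 0.870×166 − 78.186 = 66.234
n5 = 66.234 / 0.052 = 1273.7 kg/s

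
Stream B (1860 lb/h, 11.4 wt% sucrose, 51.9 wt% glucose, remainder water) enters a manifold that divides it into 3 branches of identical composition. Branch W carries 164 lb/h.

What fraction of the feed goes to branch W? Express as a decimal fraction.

0.088

Fraction to W = 164/1860 = 0.0882.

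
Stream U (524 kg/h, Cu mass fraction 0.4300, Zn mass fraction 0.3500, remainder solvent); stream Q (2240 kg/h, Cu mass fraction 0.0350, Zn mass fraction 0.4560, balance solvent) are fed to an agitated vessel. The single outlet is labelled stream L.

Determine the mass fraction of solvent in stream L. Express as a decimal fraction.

Total flow out = 524 + 2240 = 2764 kg/h.
solvent in = 524×0.220 + 2240×0.509 = 1255.4 kg/h.
solvent mass fraction in L = 1255.4/2764 = 0.4542.

0.4542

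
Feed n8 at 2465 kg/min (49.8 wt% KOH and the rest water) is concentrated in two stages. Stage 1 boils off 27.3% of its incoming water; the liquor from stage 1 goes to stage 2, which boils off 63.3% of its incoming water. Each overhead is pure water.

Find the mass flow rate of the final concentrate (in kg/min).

water in feed = 2465×0.502 = 1237.4 kg/min.
After stage 1: water left = (1−0.273)×1237.4 = 899.61; stream total = 2127.2 kg/min.
After stage 2: water left = (1−0.633)×899.61 = 330.16; final concentrate = 1557.7 kg/min.

1558 kg/min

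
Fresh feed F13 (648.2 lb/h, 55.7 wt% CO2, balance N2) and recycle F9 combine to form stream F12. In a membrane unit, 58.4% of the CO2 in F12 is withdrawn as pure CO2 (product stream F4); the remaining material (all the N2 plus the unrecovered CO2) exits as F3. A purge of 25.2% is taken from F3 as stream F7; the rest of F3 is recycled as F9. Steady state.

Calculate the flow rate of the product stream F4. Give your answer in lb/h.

306.1 lb/h

CO2 in F12: m_A = 648.2×0.557 + (1−0.252)·(1−0.584)·m_A, so m_A = 361.05/0.6888 = 524.14 lb/h.
Product F4 = 0.584×524.14 = 306.1 lb/h.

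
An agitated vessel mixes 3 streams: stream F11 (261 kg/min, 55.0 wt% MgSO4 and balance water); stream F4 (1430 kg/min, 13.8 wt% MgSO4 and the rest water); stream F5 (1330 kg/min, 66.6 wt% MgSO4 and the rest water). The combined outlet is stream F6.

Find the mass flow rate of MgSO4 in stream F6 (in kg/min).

1227 kg/min

MgSO4 out = MgSO4 in = 261×0.550 + 1430×0.138 + 1330×0.666 = 1226.7 kg/min.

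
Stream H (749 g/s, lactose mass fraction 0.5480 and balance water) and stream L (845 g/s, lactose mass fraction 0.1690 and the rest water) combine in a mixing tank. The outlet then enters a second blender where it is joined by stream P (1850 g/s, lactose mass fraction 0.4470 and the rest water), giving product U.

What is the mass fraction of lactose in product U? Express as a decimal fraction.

Overall, product flow = 3444 g/s.
lactose in = 749×0.548 + 845×0.169 + 1850×0.447 = 1380.2 g/s.
lactose fraction in U = 0.4008.

0.4008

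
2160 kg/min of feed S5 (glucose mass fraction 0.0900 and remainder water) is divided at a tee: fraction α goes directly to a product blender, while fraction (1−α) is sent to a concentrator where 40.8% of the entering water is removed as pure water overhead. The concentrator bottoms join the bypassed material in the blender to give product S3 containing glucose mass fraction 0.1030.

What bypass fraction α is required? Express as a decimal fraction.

All 2160×0.090 = 194.4 kg/min of glucose reaches S3, so S3 = 194.4/0.103 = 1887.4 kg/min and vapour = 272.62 kg/min.
The evaporator receives (1−α)·2160 of feed at 0.910 water and removes 0.408 of that water:
0.408×0.910×(1−α)×2160 = 272.62
(1−α) = 272.62/801.96 = 0.3399;  α = 0.6601.

0.660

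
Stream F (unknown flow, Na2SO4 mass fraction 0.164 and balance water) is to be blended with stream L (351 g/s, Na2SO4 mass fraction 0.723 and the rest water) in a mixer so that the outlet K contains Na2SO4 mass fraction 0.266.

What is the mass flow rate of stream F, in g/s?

Let F be the unknown flow. Total out = 351 + F.
Na2SO4 balance: 253.77 + 0.164·F = 0.266·(351 + F)
(0.164 − 0.266)·F = 0.266×351 − 253.77 = -160.41
F = -160.41 / -0.102 = 1572.6 g/s

1573 g/s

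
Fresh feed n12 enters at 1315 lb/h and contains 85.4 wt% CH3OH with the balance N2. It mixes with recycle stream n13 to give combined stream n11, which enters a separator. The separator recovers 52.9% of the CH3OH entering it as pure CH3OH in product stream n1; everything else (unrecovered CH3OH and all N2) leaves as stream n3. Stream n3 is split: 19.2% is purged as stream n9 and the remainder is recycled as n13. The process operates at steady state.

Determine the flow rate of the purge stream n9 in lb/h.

355.9 lb/h

N2 enters only via n12 and leaves only via the purge: 1315×0.146 = 0.192×(N2 in n3), and the separator passes all N2, so N2 in n11 = N2 in n3 = 999.95 lb/h.
CH3OH in n11: m_A = 1315×0.854 + (1−0.192)·(1−0.529)·m_A, so m_A = 1123/0.6194 = 1813 lb/h.
n3 = (1−0.529)×1813 + 999.95 = 1853.9 lb/h.
Purge n9 = 0.192×1853.9 = 355.94 lb/h.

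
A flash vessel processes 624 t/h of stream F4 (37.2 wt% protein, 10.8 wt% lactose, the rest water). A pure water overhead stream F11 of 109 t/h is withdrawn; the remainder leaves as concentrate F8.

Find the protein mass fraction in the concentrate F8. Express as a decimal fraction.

0.4507

protein is not removed: 624×0.372 = 232.13 t/h of protein enters F8.
Concentrate = 624 − 109 = 515 t/h.
Mass fraction = 232.13/515 = 0.4507.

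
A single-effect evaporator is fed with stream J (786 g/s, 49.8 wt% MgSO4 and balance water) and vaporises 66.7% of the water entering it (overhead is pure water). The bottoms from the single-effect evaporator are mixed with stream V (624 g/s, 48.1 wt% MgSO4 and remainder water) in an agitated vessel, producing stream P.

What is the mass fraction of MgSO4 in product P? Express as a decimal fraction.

0.603

Vapour removed = 0.667×0.502×786 = 263.18 g/s; concentrate = 522.82 g/s.
MgSO4 reaching the mixer = 391.43 (from concentrate) + 624×0.481 = 691.57 g/s.
Product flow = 522.82 + 624 = 1146.8 g/s; MgSO4 fraction = 0.603.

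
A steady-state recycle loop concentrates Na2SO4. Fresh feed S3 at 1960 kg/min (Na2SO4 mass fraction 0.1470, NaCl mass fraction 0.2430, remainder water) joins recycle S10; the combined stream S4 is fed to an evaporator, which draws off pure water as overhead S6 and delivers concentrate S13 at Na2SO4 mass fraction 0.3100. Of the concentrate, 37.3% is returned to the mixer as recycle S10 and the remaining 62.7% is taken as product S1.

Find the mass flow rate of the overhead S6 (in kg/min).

1031 kg/min

Overall Na2SO4 balance (none leaves overhead): Na2SO4 in fresh feed = Na2SO4 in product, i.e. 1960×0.147 = (1−0.373)·S13·0.310.
S13 = 288.12/(0.310×0.627) = 1482.3 kg/min.
Recycle S10 = 0.373×1482.3 = 552.91 kg/min.
Combined feed S4 = 1960 + 552.91 = 2512.9 kg/min.
Overhead S6 = S4 − S13 = 2512.9 − 1482.3 = 1030.6 kg/min.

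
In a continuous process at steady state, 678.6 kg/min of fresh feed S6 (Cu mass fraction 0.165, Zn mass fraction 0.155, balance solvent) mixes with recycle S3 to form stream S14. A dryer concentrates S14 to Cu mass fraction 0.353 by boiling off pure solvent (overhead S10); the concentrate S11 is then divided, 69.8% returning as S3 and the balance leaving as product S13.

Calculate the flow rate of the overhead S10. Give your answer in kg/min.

Overall Cu balance (none leaves overhead): Cu in fresh feed = Cu in product, i.e. 678.6×0.165 = (1−0.698)·S11·0.353.
S11 = 111.97/(0.353×0.302) = 1050.3 kg/min.
Recycle S3 = 0.698×1050.3 = 733.11 kg/min.
Combined feed S14 = 678.6 + 733.11 = 1411.7 kg/min.
Overhead S10 = S14 − S11 = 1411.7 − 1050.3 = 361.41 kg/min.

361.4 kg/min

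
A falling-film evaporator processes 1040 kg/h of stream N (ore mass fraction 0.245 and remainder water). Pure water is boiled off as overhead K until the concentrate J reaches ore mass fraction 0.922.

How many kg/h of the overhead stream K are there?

763.6 kg/h

ore is conserved: 1040×0.245 = 254.8 kg/h all reports to the concentrate.
Concentrate = 254.8/(target fraction) = 276.36 kg/h.
Overhead = 1040 − 276.36 = 763.64 kg/h.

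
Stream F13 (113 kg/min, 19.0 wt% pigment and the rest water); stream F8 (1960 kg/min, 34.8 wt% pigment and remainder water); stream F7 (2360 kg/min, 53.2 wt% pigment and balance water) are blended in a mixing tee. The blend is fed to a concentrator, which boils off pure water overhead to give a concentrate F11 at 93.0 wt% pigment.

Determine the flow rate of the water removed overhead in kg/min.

pigment entering = 113×0.190 + 1960×0.348 + 2360×0.532 = 1959.1 kg/min.
All pigment reports to F11, so F11 = 1959.1/0.930 = 2106.5 kg/min.
Total feed = 4433 kg/min; overhead = 4433 − 2106.5 = 2326.5 kg/min.

2326 kg/min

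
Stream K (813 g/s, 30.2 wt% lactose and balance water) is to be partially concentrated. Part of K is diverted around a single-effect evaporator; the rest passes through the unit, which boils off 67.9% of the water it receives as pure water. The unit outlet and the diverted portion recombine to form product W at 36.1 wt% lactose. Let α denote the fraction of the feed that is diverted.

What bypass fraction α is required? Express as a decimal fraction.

0.655

All 813×0.302 = 245.53 g/s of lactose reaches W, so W = 245.53/0.361 = 680.13 g/s and vapour = 132.87 g/s.
The evaporator receives (1−α)·813 of feed at 0.698 water and removes 0.679 of that water:
0.679×0.698×(1−α)×813 = 132.87
(1−α) = 132.87/385.31 = 0.3448;  α = 0.6552.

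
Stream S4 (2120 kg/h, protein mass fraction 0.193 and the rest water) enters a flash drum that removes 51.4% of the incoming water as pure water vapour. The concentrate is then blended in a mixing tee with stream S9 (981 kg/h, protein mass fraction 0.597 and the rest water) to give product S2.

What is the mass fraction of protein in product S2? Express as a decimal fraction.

Vapour removed = 0.514×0.807×2120 = 879.37 kg/h; concentrate = 1240.6 kg/h.
protein reaching the mixer = 409.16 (from concentrate) + 981×0.597 = 994.82 kg/h.
Product flow = 1240.6 + 981 = 2221.6 kg/h; protein fraction = 0.448.

0.448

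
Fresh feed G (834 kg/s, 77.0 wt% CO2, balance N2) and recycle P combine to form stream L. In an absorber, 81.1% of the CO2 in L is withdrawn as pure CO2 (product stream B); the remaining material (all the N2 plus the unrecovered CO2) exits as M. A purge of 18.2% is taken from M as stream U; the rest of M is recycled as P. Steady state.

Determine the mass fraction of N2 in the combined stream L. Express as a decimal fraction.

N2 enters only via G and leaves only via the purge: 834×0.230 = 0.182×(N2 in M), and the absorber passes all N2, so N2 in L = N2 in M = 1054 kg/s.
CO2 in L: m_A = 834×0.770 + (1−0.182)·(1−0.811)·m_A, so m_A = 642.18/0.8454 = 759.62 kg/s.
L = 759.62 + 1054 = 1813.6 kg/s.
N2 fraction in L = 1054/1813.6 = 0.581.

0.581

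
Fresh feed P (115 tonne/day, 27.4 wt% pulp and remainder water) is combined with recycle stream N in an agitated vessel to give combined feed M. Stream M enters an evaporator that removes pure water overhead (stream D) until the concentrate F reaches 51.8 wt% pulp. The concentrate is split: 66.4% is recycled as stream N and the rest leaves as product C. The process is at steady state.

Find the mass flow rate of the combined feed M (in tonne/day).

235.2 tonne/day

Overall pulp balance (none leaves overhead): pulp in fresh feed = pulp in product, i.e. 115×0.274 = (1−0.664)·F·0.518.
F = 31.51/(0.518×0.336) = 181.04 tonne/day.
Recycle N = 0.664×181.04 = 120.21 tonne/day.
Combined feed M = 115 + 120.21 = 235.21 tonne/day.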